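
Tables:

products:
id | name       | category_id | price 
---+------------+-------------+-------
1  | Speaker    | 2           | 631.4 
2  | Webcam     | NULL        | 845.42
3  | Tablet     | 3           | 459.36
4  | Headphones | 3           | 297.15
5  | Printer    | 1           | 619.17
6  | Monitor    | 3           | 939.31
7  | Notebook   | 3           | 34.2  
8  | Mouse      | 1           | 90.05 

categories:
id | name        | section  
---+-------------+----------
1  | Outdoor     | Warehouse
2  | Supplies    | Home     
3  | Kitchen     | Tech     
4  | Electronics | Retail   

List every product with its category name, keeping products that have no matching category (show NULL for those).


LEFT JOIN keeps every row from products (the left table); where category_id has no match in categories, the category columns become NULL. Walk through each product:
  - product 1 (Speaker): category_id=2 -> matches Supplies
  - product 2 (Webcam): category_id=NULL, no match -> kept with NULL
  - product 3 (Tablet): category_id=3 -> matches Kitchen
  - product 4 (Headphones): category_id=3 -> matches Kitchen
  - product 5 (Printer): category_id=1 -> matches Outdoor
  - product 6 (Monitor): category_id=3 -> matches Kitchen
  - product 7 (Notebook): category_id=3 -> matches Kitchen
  - product 8 (Mouse): category_id=1 -> matches Outdoor
All 8 rows appear; 1 has NULL category.

SQL:
SELECT a.name, b.name AS category
FROM products a
LEFT JOIN categories b ON a.category_id = b.id

Result:
name       | category
-----------+---------
Speaker    | Supplies
Webcam     | NULL    
Tablet     | Kitchen 
Headphones | Kitchen 
Printer    | Outdoor 
Monitor    | Kitchen 
Notebook   | Kitchen 
Mouse      | Outdoor 


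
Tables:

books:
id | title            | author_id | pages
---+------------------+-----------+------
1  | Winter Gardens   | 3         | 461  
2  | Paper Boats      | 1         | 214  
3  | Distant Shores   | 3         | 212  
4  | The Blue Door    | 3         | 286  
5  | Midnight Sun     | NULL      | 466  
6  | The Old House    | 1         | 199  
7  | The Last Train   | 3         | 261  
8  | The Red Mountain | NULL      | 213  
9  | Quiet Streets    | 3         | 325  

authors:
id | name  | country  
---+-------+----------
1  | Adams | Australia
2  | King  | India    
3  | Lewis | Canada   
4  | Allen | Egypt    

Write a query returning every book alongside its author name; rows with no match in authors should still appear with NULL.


LEFT JOIN keeps every row from books (the left table); where author_id has no match in authors, the author columns become NULL. Walk through each book:
  - book 1 (Winter Gardens): author_id=3 -> matches Lewis
  - book 2 (Paper Boats): author_id=1 -> matches Adams
  - book 3 (Distant Shores): author_id=3 -> matches Lewis
  - book 4 (The Blue Door): author_id=3 -> matches Lewis
  - book 5 (Midnight Sun): author_id=NULL, no match -> kept with NULL
  - book 6 (The Old House): author_id=1 -> matches Adams
  - book 7 (The Last Train): author_id=3 -> matches Lewis
  - book 8 (The Red Mountain): author_id=NULL, no match -> kept with NULL
  - book 9 (Quiet Streets): author_id=3 -> matches Lewis
All 9 rows appear; 2 have NULL author.

SQL:
SELECT a.title, b.name AS author
FROM books a
LEFT JOIN authors b ON a.author_id = b.id

Result:
title            | author
-----------------+-------
Winter Gardens   | Lewis 
Paper Boats      | Adams 
Distant Shores   | Lewis 
The Blue Door    | Lewis 
Midnight Sun     | NULL  
The Old House    | Adams 
The Last Train   | Lewis 
The Red Mountain | NULL  
Quiet Streets    | Lewis 


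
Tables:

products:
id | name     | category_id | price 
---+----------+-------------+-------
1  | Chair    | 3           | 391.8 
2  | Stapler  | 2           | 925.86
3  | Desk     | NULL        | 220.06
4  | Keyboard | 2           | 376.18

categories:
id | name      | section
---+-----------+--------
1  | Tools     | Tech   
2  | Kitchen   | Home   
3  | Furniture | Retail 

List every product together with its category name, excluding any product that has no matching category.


INNER JOIN keeps only products rows whose category_id matches an id in categories. Walk through each product:
  - product 1 (Chair): category_id=3 -> matches Furniture
  - product 2 (Stapler): category_id=2 -> matches Kitchen
  - product 3 (Desk): category_id=NULL, no match -> dropped
  - product 4 (Keyboard): category_id=2 -> matches Kitchen
So 1 of 4 rows is dropped.

SQL:
SELECT a.name, b.name AS category
FROM products a
INNER JOIN categories b ON a.category_id = b.id

Result:
name     | category 
---------+----------
Chair    | Furniture
Stapler  | Kitchen  
Keyboard | Kitchen  


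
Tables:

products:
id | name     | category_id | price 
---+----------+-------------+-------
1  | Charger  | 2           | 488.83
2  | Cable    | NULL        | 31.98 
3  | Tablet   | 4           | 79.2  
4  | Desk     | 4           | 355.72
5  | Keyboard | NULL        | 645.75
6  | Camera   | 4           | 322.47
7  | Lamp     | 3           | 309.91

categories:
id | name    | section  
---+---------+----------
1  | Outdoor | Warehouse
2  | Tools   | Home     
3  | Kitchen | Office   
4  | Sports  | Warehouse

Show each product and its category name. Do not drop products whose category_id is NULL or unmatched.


LEFT JOIN keeps every row from products (the left table); where category_id has no match in categories, the category columns become NULL. Walk through each product:
  - product 1 (Charger): category_id=2 -> matches Tools
  - product 2 (Cable): category_id=NULL, no match -> kept with NULL
  - product 3 (Tablet): category_id=4 -> matches Sports
  - product 4 (Desk): category_id=4 -> matches Sports
  - product 5 (Keyboard): category_id=NULL, no match -> kept with NULL
  - product 6 (Camera): category_id=4 -> matches Sports
  - product 7 (Lamp): category_id=3 -> matches Kitchen
All 7 rows appear; 2 have NULL category.

SQL:
SELECT a.name, b.name AS category
FROM products a
LEFT JOIN categories b ON a.category_id = b.id

Result:
name     | category
---------+---------
Charger  | Tools   
Cable    | NULL    
Tablet   | Sports  
Desk     | Sports  
Keyboard | NULL    
Camera   | Sports  
Lamp     | Kitchen 


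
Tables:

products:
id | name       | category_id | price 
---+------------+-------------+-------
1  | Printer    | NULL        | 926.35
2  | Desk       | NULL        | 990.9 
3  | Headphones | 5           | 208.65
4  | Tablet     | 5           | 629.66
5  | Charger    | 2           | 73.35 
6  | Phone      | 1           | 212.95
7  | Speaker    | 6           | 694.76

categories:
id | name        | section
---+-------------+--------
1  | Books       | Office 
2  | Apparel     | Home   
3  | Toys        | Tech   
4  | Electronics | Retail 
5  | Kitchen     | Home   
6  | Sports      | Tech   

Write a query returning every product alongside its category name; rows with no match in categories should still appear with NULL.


LEFT JOIN keeps every row from products (the left table); where category_id has no match in categories, the category columns become NULL. Walk through each product:
  - product 1 (Printer): category_id=NULL, no match -> kept with NULL
  - product 2 (Desk): category_id=NULL, no match -> kept with NULL
  - product 3 (Headphones): category_id=5 -> matches Kitchen
  - product 4 (Tablet): category_id=5 -> matches Kitchen
  - product 5 (Charger): category_id=2 -> matches Apparel
  - product 6 (Phone): category_id=1 -> matches Books
  - product 7 (Speaker): category_id=6 -> matches Sports
All 7 rows appear; 2 have NULL category.

SQL:
SELECT a.name, b.name AS category
FROM products a
LEFT JOIN categories b ON a.category_id = b.id

Result:
name       | category
-----------+---------
Printer    | NULL    
Desk       | NULL    
Headphones | Kitchen 
Tablet     | Kitchen 
Charger    | Apparel 
Phone      | Books   
Speaker    | Sports  


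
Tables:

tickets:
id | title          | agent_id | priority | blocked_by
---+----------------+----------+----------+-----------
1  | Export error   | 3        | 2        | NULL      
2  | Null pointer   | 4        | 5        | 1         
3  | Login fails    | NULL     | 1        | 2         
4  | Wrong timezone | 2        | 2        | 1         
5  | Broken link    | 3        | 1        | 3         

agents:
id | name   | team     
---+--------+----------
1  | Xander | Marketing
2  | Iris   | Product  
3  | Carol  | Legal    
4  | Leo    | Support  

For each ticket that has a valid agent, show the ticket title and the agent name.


INNER JOIN keeps only tickets rows whose agent_id matches an id in agents. Walk through each ticket:
  - ticket 1 (Export error): agent_id=3 -> matches Carol
  - ticket 2 (Null pointer): agent_id=4 -> matches Leo
  - ticket 3 (Login fails): agent_id=NULL, no match -> dropped
  - ticket 4 (Wrong timezone): agent_id=2 -> matches Iris
  - ticket 5 (Broken link): agent_id=3 -> matches Carol
So 1 of 5 rows is dropped.

SQL:
SELECT a.title, b.name AS agent
FROM tickets a
INNER JOIN agents b ON a.agent_id = b.id

Result:
title          | agent
---------------+------
Export error   | Carol
Null pointer   | Leo  
Wrong timezone | Iris 
Broken link    | Carol


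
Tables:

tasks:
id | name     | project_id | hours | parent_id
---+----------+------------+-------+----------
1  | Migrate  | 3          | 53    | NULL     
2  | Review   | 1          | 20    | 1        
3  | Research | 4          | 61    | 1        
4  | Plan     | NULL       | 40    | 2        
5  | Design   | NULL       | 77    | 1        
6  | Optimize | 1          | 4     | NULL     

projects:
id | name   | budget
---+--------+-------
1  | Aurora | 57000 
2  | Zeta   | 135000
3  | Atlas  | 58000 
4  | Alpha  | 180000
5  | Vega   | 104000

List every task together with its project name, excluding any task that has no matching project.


INNER JOIN keeps only tasks rows whose project_id matches an id in projects. Walk through each task:
  - task 1 (Migrate): project_id=3 -> matches Atlas
  - task 2 (Review): project_id=1 -> matches Aurora
  - task 3 (Research): project_id=4 -> matches Alpha
  - task 4 (Plan): project_id=NULL, no match -> dropped
  - task 5 (Design): project_id=NULL, no match -> dropped
  - task 6 (Optimize): project_id=1 -> matches Aurora
So 2 of 6 rows are dropped.

SQL:
SELECT a.name, b.name AS project
FROM tasks a
INNER JOIN projects b ON a.project_id = b.id

Result:
name     | project
---------+--------
Migrate  | Atlas  
Review   | Aurora 
Research | Alpha  
Optimize | Aurora 


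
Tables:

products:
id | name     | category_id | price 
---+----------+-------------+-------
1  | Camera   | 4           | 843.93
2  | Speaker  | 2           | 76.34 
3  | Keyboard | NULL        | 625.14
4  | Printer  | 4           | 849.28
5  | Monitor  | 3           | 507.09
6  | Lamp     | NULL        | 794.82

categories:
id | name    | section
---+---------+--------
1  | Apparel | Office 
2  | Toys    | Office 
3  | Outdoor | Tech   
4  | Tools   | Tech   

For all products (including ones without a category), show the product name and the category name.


LEFT JOIN keeps every row from products (the left table); where category_id has no match in categories, the category columns become NULL. Walk through each product:
  - product 1 (Camera): category_id=4 -> matches Tools
  - product 2 (Speaker): category_id=2 -> matches Toys
  - product 3 (Keyboard): category_id=NULL, no match -> kept with NULL
  - product 4 (Printer): category_id=4 -> matches Tools
  - product 5 (Monitor): category_id=3 -> matches Outdoor
  - product 6 (Lamp): category_id=NULL, no match -> kept with NULL
All 6 rows appear; 2 have NULL category.

SQL:
SELECT a.name, b.name AS category
FROM products a
LEFT JOIN categories b ON a.category_id = b.id

Result:
name     | category
---------+---------
Camera   | Tools   
Speaker  | Toys    
Keyboard | NULL    
Printer  | Tools   
Monitor  | Outdoor 
Lamp     | NULL    


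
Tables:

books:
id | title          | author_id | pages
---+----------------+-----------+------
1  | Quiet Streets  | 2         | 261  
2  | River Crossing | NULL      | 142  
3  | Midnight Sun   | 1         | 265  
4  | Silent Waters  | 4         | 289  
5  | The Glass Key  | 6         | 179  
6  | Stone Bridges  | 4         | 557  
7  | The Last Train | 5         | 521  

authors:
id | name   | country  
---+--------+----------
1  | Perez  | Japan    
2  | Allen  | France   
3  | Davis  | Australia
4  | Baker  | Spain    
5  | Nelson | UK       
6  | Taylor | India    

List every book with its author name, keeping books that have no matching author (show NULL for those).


LEFT JOIN keeps every row from books (the left table); where author_id has no match in authors, the author columns become NULL. Walk through each book:
  - book 1 (Quiet Streets): author_id=2 -> matches Allen
  - book 2 (River Crossing): author_id=NULL, no match -> kept with NULL
  - book 3 (Midnight Sun): author_id=1 -> matches Perez
  - book 4 (Silent Waters): author_id=4 -> matches Baker
  - book 5 (The Glass Key): author_id=6 -> matches Taylor
  - book 6 (Stone Bridges): author_id=4 -> matches Baker
  - book 7 (The Last Train): author_id=5 -> matches Nelson
All 7 rows appear; 1 has NULL author.

SQL:
SELECT a.title, b.name AS author
FROM books a
LEFT JOIN authors b ON a.author_id = b.id

Result:
title          | author
---------------+-------
Quiet Streets  | Allen 
River Crossing | NULL  
Midnight Sun   | Perez 
Silent Waters  | Baker 
The Glass Key  | Taylor
Stone Bridges  | Baker 
The Last Train | Nelson


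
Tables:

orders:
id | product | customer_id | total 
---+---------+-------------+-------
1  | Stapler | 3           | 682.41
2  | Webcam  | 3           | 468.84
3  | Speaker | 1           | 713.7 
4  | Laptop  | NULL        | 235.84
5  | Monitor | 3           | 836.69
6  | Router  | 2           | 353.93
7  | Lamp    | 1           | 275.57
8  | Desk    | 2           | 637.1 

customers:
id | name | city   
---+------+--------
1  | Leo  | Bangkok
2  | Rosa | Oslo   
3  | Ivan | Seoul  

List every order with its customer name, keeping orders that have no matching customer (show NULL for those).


LEFT JOIN keeps every row from orders (the left table); where customer_id has no match in customers, the customer columns become NULL. Walk through each order:
  - order 1 (Stapler): customer_id=3 -> matches Ivan
  - order 2 (Webcam): customer_id=3 -> matches Ivan
  - order 3 (Speaker): customer_id=1 -> matches Leo
  - order 4 (Laptop): customer_id=NULL, no match -> kept with NULL
  - order 5 (Monitor): customer_id=3 -> matches Ivan
  - order 6 (Router): customer_id=2 -> matches Rosa
  - order 7 (Lamp): customer_id=1 -> matches Leo
  - order 8 (Desk): customer_id=2 -> matches Rosa
All 8 rows appear; 1 has NULL customer.

SQL:
SELECT a.product, b.name AS customer
FROM orders a
LEFT JOIN customers b ON a.customer_id = b.id

Result:
product | customer
--------+---------
Stapler | Ivan    
Webcam  | Ivan    
Speaker | Leo     
Laptop  | NULL    
Monitor | Ivan    
Router  | Rosa    
Lamp    | Leo     
Desk    | Rosa    


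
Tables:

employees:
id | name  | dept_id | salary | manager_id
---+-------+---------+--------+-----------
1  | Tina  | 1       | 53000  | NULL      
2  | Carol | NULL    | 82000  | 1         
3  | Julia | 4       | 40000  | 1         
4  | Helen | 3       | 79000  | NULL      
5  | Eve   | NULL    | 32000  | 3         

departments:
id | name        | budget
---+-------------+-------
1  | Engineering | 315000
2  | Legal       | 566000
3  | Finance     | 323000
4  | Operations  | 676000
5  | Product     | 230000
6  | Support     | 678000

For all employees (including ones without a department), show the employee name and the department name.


LEFT JOIN keeps every row from employees (the left table); where dept_id has no match in departments, the department columns become NULL. Walk through each employee:
  - employee 1 (Tina): dept_id=1 -> matches Engineering
  - employee 2 (Carol): dept_id=NULL, no match -> kept with NULL
  - employee 3 (Julia): dept_id=4 -> matches Operations
  - employee 4 (Helen): dept_id=3 -> matches Finance
  - employee 5 (Eve): dept_id=NULL, no match -> kept with NULL
All 5 rows appear; 2 have NULL department.

SQL:
SELECT a.name, b.name AS department
FROM employees a
LEFT JOIN departments b ON a.dept_id = b.id

Result:
name  | department 
------+------------
Tina  | Engineering
Carol | NULL       
Julia | Operations 
Helen | Finance    
Eve   | NULL       


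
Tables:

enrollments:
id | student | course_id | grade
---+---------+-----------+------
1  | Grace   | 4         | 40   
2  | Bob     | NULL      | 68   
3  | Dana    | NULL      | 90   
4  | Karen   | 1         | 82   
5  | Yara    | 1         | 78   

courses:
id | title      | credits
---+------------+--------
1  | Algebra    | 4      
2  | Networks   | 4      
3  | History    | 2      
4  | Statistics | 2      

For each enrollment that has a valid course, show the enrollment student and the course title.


INNER JOIN keeps only enrollments rows whose course_id matches an id in courses. Walk through each enrollment:
  - enrollment 1 (Grace): course_id=4 -> matches Statistics
  - enrollment 2 (Bob): course_id=NULL, no match -> dropped
  - enrollment 3 (Dana): course_id=NULL, no match -> dropped
  - enrollment 4 (Karen): course_id=1 -> matches Algebra
  - enrollment 5 (Yara): course_id=1 -> matches Algebra
So 2 of 5 rows are dropped.

SQL:
SELECT a.student, b.title AS course
FROM enrollments a
INNER JOIN courses b ON a.course_id = b.id

Result:
student | course    
--------+-----------
Grace   | Statistics
Karen   | Algebra   
Yara    | Algebra   


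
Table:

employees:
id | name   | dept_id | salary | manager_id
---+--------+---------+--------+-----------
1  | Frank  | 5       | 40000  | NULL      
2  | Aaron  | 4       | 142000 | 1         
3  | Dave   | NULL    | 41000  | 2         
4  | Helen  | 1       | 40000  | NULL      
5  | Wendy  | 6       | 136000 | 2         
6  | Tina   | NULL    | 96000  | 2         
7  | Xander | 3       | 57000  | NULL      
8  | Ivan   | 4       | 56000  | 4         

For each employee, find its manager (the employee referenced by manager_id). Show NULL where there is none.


This is a self-join: employees is joined to a second copy of itself, matching each row's manager_id to another row's id. Use LEFT JOIN so rows with manager_id=NULL are kept.
  - employee 1 (Frank): manager_id=NULL -> NULL
  - employee 2 (Aaron): manager_id=1 -> Frank
  - employee 3 (Dave): manager_id=2 -> Aaron
  - employee 4 (Helen): manager_id=NULL -> NULL
  - employee 5 (Wendy): manager_id=2 -> Aaron
  - employee 6 (Tina): manager_id=2 -> Aaron
  - employee 7 (Xander): manager_id=NULL -> NULL
  - employee 8 (Ivan): manager_id=4 -> Helen

SQL:
SELECT a.name AS item, b.name AS manager
FROM employees a
LEFT JOIN employees b ON a.manager_id = b.id

Result:
item   | manager
-------+--------
Frank  | NULL   
Aaron  | Frank  
Dave   | Aaron  
Helen  | NULL   
Wendy  | Aaron  
Tina   | Aaron  
Xander | NULL   
Ivan   | Helen  


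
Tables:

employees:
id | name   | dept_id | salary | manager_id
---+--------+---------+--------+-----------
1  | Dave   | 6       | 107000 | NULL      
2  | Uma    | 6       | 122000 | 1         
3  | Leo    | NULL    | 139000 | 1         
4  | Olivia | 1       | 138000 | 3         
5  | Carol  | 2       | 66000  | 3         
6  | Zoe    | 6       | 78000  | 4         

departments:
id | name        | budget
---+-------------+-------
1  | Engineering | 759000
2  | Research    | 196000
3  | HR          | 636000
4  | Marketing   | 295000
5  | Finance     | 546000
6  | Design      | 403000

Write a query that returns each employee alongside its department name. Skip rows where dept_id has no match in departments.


INNER JOIN keeps only employees rows whose dept_id matches an id in departments. Walk through each employee:
  - employee 1 (Dave): dept_id=6 -> matches Design
  - employee 2 (Uma): dept_id=6 -> matches Design
  - employee 3 (Leo): dept_id=NULL, no match -> dropped
  - employee 4 (Olivia): dept_id=1 -> matches Engineering
  - employee 5 (Carol): dept_id=2 -> matches Research
  - employee 6 (Zoe): dept_id=6 -> matches Design
So 1 of 6 rows is dropped.

SQL:
SELECT a.name, b.name AS department
FROM employees a
INNER JOIN departments b ON a.dept_id = b.id

Result:
name   | department 
-------+------------
Dave   | Design     
Uma    | Design     
Olivia | Engineering
Carol  | Research   
Zoe    | Design     


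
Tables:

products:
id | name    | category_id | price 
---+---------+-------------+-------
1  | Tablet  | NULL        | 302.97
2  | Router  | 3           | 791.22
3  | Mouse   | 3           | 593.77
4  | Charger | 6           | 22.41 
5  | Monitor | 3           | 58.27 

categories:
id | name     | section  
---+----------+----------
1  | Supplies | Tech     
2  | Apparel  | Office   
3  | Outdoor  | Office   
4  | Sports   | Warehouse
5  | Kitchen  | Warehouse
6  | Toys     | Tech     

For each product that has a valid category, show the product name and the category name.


INNER JOIN keeps only products rows whose category_id matches an id in categories. Walk through each product:
  - product 1 (Tablet): category_id=NULL, no match -> dropped
  - product 2 (Router): category_id=3 -> matches Outdoor
  - product 3 (Mouse): category_id=3 -> matches Outdoor
  - product 4 (Charger): category_id=6 -> matches Toys
  - product 5 (Monitor): category_id=3 -> matches Outdoor
So 1 of 5 rows is dropped.

SQL:
SELECT a.name, b.name AS category
FROM products a
INNER JOIN categories b ON a.category_id = b.id

Result:
name    | category
--------+---------
Router  | Outdoor 
Mouse   | Outdoor 
Charger | Toys    
Monitor | Outdoor 


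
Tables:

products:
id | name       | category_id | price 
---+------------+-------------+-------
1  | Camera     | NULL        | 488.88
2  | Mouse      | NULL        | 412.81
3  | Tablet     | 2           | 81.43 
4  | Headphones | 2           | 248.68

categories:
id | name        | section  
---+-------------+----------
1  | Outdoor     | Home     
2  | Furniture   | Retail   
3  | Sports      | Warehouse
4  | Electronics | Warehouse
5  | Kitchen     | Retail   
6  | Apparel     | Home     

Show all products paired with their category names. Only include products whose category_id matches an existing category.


INNER JOIN keeps only products rows whose category_id matches an id in categories. Walk through each product:
  - product 1 (Camera): category_id=NULL, no match -> dropped
  - product 2 (Mouse): category_id=NULL, no match -> dropped
  - product 3 (Tablet): category_id=2 -> matches Furniture
  - product 4 (Headphones): category_id=2 -> matches Furniture
So 2 of 4 rows are dropped.

SQL:
SELECT a.name, b.name AS category
FROM products a
INNER JOIN categories b ON a.category_id = b.id

Result:
name       | category 
-----------+----------
Tablet     | Furniture
Headphones | Furniture


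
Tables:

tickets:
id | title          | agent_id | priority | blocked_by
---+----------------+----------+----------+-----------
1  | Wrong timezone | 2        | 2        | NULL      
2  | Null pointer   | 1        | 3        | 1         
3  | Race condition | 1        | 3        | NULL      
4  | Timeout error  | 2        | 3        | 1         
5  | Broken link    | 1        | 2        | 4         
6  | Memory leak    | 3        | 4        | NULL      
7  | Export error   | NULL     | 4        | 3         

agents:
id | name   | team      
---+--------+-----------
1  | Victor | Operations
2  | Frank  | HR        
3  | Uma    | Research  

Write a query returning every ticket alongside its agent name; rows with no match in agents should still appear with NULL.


LEFT JOIN keeps every row from tickets (the left table); where agent_id has no match in agents, the agent columns become NULL. Walk through each ticket:
  - ticket 1 (Wrong timezone): agent_id=2 -> matches Frank
  - ticket 2 (Null pointer): agent_id=1 -> matches Victor
  - ticket 3 (Race condition): agent_id=1 -> matches Victor
  - ticket 4 (Timeout error): agent_id=2 -> matches Frank
  - ticket 5 (Broken link): agent_id=1 -> matches Victor
  - ticket 6 (Memory leak): agent_id=3 -> matches Uma
  - ticket 7 (Export error): agent_id=NULL, no match -> kept with NULL
All 7 rows appear; 1 has NULL agent.

SQL:
SELECT a.title, b.name AS agent
FROM tickets a
LEFT JOIN agents b ON a.agent_id = b.id

Result:
title          | agent 
---------------+-------
Wrong timezone | Frank 
Null pointer   | Victor
Race condition | Victor
Timeout error  | Frank 
Broken link    | Victor
Memory leak    | Uma   
Export error   | NULL  


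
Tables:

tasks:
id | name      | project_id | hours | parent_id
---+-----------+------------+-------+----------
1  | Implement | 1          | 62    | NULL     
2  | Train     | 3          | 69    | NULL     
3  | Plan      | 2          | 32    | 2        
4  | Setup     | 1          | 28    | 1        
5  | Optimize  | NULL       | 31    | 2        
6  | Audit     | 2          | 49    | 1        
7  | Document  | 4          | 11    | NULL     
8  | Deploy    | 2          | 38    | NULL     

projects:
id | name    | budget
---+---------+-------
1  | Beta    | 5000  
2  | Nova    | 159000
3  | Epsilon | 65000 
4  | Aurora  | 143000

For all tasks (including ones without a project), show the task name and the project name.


LEFT JOIN keeps every row from tasks (the left table); where project_id has no match in projects, the project columns become NULL. Walk through each task:
  - task 1 (Implement): project_id=1 -> matches Beta
  - task 2 (Train): project_id=3 -> matches Epsilon
  - task 3 (Plan): project_id=2 -> matches Nova
  - task 4 (Setup): project_id=1 -> matches Beta
  - task 5 (Optimize): project_id=NULL, no match -> kept with NULL
  - task 6 (Audit): project_id=2 -> matches Nova
  - task 7 (Document): project_id=4 -> matches Aurora
  - task 8 (Deploy): project_id=2 -> matches Nova
All 8 rows appear; 1 has NULL project.

SQL:
SELECT a.name, b.name AS project
FROM tasks a
LEFT JOIN projects b ON a.project_id = b.id

Result:
name      | project
----------+--------
Implement | Beta   
Train     | Epsilon
Plan      | Nova   
Setup     | Beta   
Optimize  | NULL   
Audit     | Nova   
Document  | Aurora 
Deploy    | Nova   


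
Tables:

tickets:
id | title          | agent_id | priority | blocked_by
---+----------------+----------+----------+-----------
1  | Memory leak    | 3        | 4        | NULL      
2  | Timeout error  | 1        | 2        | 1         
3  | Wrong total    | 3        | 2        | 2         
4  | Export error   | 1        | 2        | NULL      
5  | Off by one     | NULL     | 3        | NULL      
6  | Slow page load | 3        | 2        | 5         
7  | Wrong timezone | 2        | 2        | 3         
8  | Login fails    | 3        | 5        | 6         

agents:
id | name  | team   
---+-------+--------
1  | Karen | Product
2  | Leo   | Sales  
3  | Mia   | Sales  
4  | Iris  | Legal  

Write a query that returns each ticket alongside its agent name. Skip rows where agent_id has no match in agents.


INNER JOIN keeps only tickets rows whose agent_id matches an id in agents. Walk through each ticket:
  - ticket 1 (Memory leak): agent_id=3 -> matches Mia
  - ticket 2 (Timeout error): agent_id=1 -> matches Karen
  - ticket 3 (Wrong total): agent_id=3 -> matches Mia
  - ticket 4 (Export error): agent_id=1 -> matches Karen
  - ticket 5 (Off by one): agent_id=NULL, no match -> dropped
  - ticket 6 (Slow page load): agent_id=3 -> matches Mia
  - ticket 7 (Wrong timezone): agent_id=2 -> matches Leo
  - ticket 8 (Login fails): agent_id=3 -> matches Mia
So 1 of 8 rows is dropped.

SQL:
SELECT a.title, b.name AS agent
FROM tickets a
INNER JOIN agents b ON a.agent_id = b.id

Result:
title          | agent
---------------+------
Memory leak    | Mia  
Timeout error  | Karen
Wrong total    | Mia  
Export error   | Karen
Slow page load | Mia  
Wrong timezone | Leo  
Login fails    | Mia  


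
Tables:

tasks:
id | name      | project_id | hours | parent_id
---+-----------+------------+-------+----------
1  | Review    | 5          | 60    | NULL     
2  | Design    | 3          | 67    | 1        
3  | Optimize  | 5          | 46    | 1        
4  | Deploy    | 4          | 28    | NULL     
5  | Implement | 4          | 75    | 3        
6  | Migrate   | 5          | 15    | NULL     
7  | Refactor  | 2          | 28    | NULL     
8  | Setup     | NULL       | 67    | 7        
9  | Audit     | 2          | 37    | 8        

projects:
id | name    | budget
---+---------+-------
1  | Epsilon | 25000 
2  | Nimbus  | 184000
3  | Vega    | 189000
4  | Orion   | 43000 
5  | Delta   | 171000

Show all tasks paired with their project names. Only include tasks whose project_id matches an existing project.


INNER JOIN keeps only tasks rows whose project_id matches an id in projects. Walk through each task:
  - task 1 (Review): project_id=5 -> matches Delta
  - task 2 (Design): project_id=3 -> matches Vega
  - task 3 (Optimize): project_id=5 -> matches Delta
  - task 4 (Deploy): project_id=4 -> matches Orion
  - task 5 (Implement): project_id=4 -> matches Orion
  - task 6 (Migrate): project_id=5 -> matches Delta
  - task 7 (Refactor): project_id=2 -> matches Nimbus
  - task 8 (Setup): project_id=NULL, no match -> dropped
  - task 9 (Audit): project_id=2 -> matches Nimbus
So 1 of 9 rows is dropped.

SQL:
SELECT a.name, b.name AS project
FROM tasks a
INNER JOIN projects b ON a.project_id = b.id

Result:
name      | project
----------+--------
Review    | Delta  
Design    | Vega   
Optimize  | Delta  
Deploy    | Orion  
Implement | Orion  
Migrate   | Delta  
Refactor  | Nimbus 
Audit     | Nimbus 


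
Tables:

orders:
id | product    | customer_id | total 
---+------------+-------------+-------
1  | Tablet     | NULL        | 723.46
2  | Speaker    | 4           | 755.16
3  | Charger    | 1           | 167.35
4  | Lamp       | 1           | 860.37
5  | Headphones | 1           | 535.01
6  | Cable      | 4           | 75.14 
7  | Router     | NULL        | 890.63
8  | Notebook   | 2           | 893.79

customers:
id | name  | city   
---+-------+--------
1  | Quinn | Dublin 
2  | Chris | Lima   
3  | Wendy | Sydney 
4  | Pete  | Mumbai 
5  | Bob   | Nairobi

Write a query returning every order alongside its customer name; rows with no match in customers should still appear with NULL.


LEFT JOIN keeps every row from orders (the left table); where customer_id has no match in customers, the customer columns become NULL. Walk through each order:
  - order 1 (Tablet): customer_id=NULL, no match -> kept with NULL
  - order 2 (Speaker): customer_id=4 -> matches Pete
  - order 3 (Charger): customer_id=1 -> matches Quinn
  - order 4 (Lamp): customer_id=1 -> matches Quinn
  - order 5 (Headphones): customer_id=1 -> matches Quinn
  - order 6 (Cable): customer_id=4 -> matches Pete
  - order 7 (Router): customer_id=NULL, no match -> kept with NULL
  - order 8 (Notebook): customer_id=2 -> matches Chris
All 8 rows appear; 2 have NULL customer.

SQL:
SELECT a.product, b.name AS customer
FROM orders a
LEFT JOIN customers b ON a.customer_id = b.id

Result:
product    | customer
-----------+---------
Tablet     | NULL    
Speaker    | Pete    
Charger    | Quinn   
Lamp       | Quinn   
Headphones | Quinn   
Cable      | Pete    
Router     | NULL    
Notebook   | Chris   


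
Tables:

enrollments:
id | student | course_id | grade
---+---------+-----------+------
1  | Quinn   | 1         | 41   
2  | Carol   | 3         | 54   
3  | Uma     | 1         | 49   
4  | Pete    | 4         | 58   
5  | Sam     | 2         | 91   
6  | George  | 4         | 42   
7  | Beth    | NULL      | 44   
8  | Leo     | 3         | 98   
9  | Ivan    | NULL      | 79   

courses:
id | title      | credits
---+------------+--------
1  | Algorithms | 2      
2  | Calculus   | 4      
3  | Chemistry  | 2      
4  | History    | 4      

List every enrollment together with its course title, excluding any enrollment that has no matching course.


INNER JOIN keeps only enrollments rows whose course_id matches an id in courses. Walk through each enrollment:
  - enrollment 1 (Quinn): course_id=1 -> matches Algorithms
  - enrollment 2 (Carol): course_id=3 -> matches Chemistry
  - enrollment 3 (Uma): course_id=1 -> matches Algorithms
  - enrollment 4 (Pete): course_id=4 -> matches History
  - enrollment 5 (Sam): course_id=2 -> matches Calculus
  - enrollment 6 (George): course_id=4 -> matches History
  - enrollment 7 (Beth): course_id=NULL, no match -> dropped
  - enrollment 8 (Leo): course_id=3 -> matches Chemistry
  - enrollment 9 (Ivan): course_id=NULL, no match -> dropped
So 2 of 9 rows are dropped.

SQL:
SELECT a.student, b.title AS course
FROM enrollments a
INNER JOIN courses b ON a.course_id = b.id

Result:
student | course    
--------+-----------
Quinn   | Algorithms
Carol   | Chemistry 
Uma     | Algorithms
Pete    | History   
Sam     | Calculus  
George  | History   
Leo     | Chemistry 


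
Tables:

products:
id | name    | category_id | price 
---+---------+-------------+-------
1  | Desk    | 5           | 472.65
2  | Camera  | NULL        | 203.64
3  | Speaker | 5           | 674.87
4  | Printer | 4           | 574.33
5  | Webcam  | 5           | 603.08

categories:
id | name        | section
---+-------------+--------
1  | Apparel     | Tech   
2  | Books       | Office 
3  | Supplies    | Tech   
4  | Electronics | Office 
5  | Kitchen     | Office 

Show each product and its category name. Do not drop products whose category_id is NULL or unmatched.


LEFT JOIN keeps every row from products (the left table); where category_id has no match in categories, the category columns become NULL. Walk through each product:
  - product 1 (Desk): category_id=5 -> matches Kitchen
  - product 2 (Camera): category_id=NULL, no match -> kept with NULL
  - product 3 (Speaker): category_id=5 -> matches Kitchen
  - product 4 (Printer): category_id=4 -> matches Electronics
  - product 5 (Webcam): category_id=5 -> matches Kitchen
All 5 rows appear; 1 has NULL category.

SQL:
SELECT a.name, b.name AS category
FROM products a
LEFT JOIN categories b ON a.category_id = b.id

Result:
name    | category   
--------+------------
Desk    | Kitchen    
Camera  | NULL       
Speaker | Kitchen    
Printer | Electronics
Webcam  | Kitchen    


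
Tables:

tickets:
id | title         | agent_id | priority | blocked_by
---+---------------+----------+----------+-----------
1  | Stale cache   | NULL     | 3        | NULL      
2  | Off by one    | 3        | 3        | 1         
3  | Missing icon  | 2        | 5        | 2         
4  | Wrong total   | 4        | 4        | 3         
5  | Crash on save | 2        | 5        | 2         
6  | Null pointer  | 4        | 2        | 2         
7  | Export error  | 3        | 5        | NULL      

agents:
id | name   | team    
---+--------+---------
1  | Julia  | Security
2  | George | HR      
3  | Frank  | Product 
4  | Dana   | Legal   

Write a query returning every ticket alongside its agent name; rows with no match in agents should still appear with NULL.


LEFT JOIN keeps every row from tickets (the left table); where agent_id has no match in agents, the agent columns become NULL. Walk through each ticket:
  - ticket 1 (Stale cache): agent_id=NULL, no match -> kept with NULL
  - ticket 2 (Off by one): agent_id=3 -> matches Frank
  - ticket 3 (Missing icon): agent_id=2 -> matches George
  - ticket 4 (Wrong total): agent_id=4 -> matches Dana
  - ticket 5 (Crash on save): agent_id=2 -> matches George
  - ticket 6 (Null pointer): agent_id=4 -> matches Dana
  - ticket 7 (Export error): agent_id=3 -> matches Frank
All 7 rows appear; 1 has NULL agent.

SQL:
SELECT a.title, b.name AS agent
FROM tickets a
LEFT JOIN agents b ON a.agent_id = b.id

Result:
title         | agent 
--------------+-------
Stale cache   | NULL  
Off by one    | Frank 
Missing icon  | George
Wrong total   | Dana  
Crash on save | George
Null pointer  | Dana  
Export error  | Frank 


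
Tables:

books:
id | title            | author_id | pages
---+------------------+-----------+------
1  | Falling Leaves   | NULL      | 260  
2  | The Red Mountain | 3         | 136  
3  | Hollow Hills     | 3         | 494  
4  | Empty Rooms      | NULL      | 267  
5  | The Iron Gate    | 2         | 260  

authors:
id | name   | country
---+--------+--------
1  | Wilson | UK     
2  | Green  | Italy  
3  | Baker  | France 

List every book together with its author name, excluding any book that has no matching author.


INNER JOIN keeps only books rows whose author_id matches an id in authors. Walk through each book:
  - book 1 (Falling Leaves): author_id=NULL, no match -> dropped
  - book 2 (The Red Mountain): author_id=3 -> matches Baker
  - book 3 (Hollow Hills): author_id=3 -> matches Baker
  - book 4 (Empty Rooms): author_id=NULL, no match -> dropped
  - book 5 (The Iron Gate): author_id=2 -> matches Green
So 2 of 5 rows are dropped.

SQL:
SELECT a.title, b.name AS author
FROM books a
INNER JOIN authors b ON a.author_id = b.id

Result:
title            | author
-----------------+-------
The Red Mountain | Baker 
Hollow Hills     | Baker 
The Iron Gate    | Green 


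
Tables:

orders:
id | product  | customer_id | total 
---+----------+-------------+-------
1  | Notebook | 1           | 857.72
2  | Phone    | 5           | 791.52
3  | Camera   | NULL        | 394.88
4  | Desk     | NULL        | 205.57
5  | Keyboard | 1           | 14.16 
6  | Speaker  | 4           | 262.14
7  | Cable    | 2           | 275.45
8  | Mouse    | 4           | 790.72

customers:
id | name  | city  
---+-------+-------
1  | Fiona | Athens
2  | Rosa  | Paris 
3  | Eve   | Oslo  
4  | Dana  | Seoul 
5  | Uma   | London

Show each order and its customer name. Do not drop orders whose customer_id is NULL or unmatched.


LEFT JOIN keeps every row from orders (the left table); where customer_id has no match in customers, the customer columns become NULL. Walk through each order:
  - order 1 (Notebook): customer_id=1 -> matches Fiona
  - order 2 (Phone): customer_id=5 -> matches Uma
  - order 3 (Camera): customer_id=NULL, no match -> kept with NULL
  - order 4 (Desk): customer_id=NULL, no match -> kept with NULL
  - order 5 (Keyboard): customer_id=1 -> matches Fiona
  - order 6 (Speaker): customer_id=4 -> matches Dana
  - order 7 (Cable): customer_id=2 -> matches Rosa
  - order 8 (Mouse): customer_id=4 -> matches Dana
All 8 rows appear; 2 have NULL customer.

SQL:
SELECT a.product, b.name AS customer
FROM orders a
LEFT JOIN customers b ON a.customer_id = b.id

Result:
product  | customer
---------+---------
Notebook | Fiona   
Phone    | Uma     
Camera   | NULL    
Desk     | NULL    
Keyboard | Fiona   
Speaker  | Dana    
Cable    | Rosa    
Mouse    | Dana    


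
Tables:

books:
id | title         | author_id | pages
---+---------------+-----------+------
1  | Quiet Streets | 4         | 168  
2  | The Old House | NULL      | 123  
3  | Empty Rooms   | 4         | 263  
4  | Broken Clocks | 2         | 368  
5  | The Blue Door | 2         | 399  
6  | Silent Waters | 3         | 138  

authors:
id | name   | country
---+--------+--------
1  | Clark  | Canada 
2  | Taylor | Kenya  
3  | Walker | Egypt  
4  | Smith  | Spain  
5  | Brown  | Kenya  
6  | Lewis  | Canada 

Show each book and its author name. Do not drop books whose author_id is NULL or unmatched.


LEFT JOIN keeps every row from books (the left table); where author_id has no match in authors, the author columns become NULL. Walk through each book:
  - book 1 (Quiet Streets): author_id=4 -> matches Smith
  - book 2 (The Old House): author_id=NULL, no match -> kept with NULL
  - book 3 (Empty Rooms): author_id=4 -> matches Smith
  - book 4 (Broken Clocks): author_id=2 -> matches Taylor
  - book 5 (The Blue Door): author_id=2 -> matches Taylor
  - book 6 (Silent Waters): author_id=3 -> matches Walker
All 6 rows appear; 1 has NULL author.

SQL:
SELECT a.title, b.name AS author
FROM books a
LEFT JOIN authors b ON a.author_id = b.id

Result:
title         | author
--------------+-------
Quiet Streets | Smith 
The Old House | NULL  
Empty Rooms   | Smith 
Broken Clocks | Taylor
The Blue Door | Taylor
Silent Waters | Walker


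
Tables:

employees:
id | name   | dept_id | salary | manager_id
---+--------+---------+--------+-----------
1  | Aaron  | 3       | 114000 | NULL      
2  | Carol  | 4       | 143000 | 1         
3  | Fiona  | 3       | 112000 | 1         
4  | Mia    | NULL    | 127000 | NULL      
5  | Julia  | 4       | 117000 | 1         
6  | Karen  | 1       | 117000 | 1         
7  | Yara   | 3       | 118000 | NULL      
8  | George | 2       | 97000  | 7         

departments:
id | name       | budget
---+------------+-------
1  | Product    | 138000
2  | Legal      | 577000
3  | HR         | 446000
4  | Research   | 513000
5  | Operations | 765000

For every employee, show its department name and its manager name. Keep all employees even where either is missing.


Two LEFT JOINs from the same base table employees: one to departments via dept_id, one to employees itself via manager_id. Both are LEFT so every employee is preserved.
Match against departments:
  - employee 1 (Aaron): dept_id=3 -> matches HR
  - employee 2 (Carol): dept_id=4 -> matches Research
  - employee 3 (Fiona): dept_id=3 -> matches HR
  - employee 4 (Mia): dept_id=NULL, no match -> kept with NULL
  - employee 5 (Julia): dept_id=4 -> matches Research
  - employee 6 (Karen): dept_id=1 -> matches Product
  - employee 7 (Yara): dept_id=3 -> matches HR
  - employee 8 (George): dept_id=2 -> matches Legal
Match against employees (self):
  - employee 1 (Aaron): manager_id=NULL -> NULL
  - employee 2 (Carol): manager_id=1 -> Aaron
  - employee 3 (Fiona): manager_id=1 -> Aaron
  - employee 4 (Mia): manager_id=NULL -> NULL
  - employee 5 (Julia): manager_id=1 -> Aaron
  - employee 6 (Karen): manager_id=1 -> Aaron
  - employee 7 (Yara): manager_id=NULL -> NULL
  - employee 8 (George): manager_id=7 -> Yara

SQL:
SELECT a.name, b.name AS department, c.name AS manager
FROM employees a
LEFT JOIN departments b ON a.dept_id = b.id
LEFT JOIN employees c ON a.manager_id = c.id

Result:
name   | department | manager
-------+------------+--------
Aaron  | HR         | NULL   
Carol  | Research   | Aaron  
Fiona  | HR         | Aaron  
Mia    | NULL       | NULL   
Julia  | Research   | Aaron  
Karen  | Product    | Aaron  
Yara   | HR         | NULL   
George | Legal      | Yara   
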